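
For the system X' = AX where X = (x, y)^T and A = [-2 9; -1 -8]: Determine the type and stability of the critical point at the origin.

stable improper node

A = [[-2,9],[-1,-8]]; det(A-λI) = λ^2 + 10λ + 25.
repeated λ = -5 with a single eigenvector.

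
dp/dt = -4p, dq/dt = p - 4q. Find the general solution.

Coefficient matrix A = [[-4, 0], [1, -4]].
Characteristic polynomial det(A - λI) = λ^2 + 8λ + 16 = 0.
Single eigenvalue λ = -4 with algebraic multiplicity 2.
Eigenvector v = (0,-1); generalized eigenvector w with (A-λI)w=v is (-1,-3).
General solution: e^(-4t)[C_1·v + C_2·(t·v + w)].

p(t) = -C_2e^(-4t), q(t) = -C_1e^(-4t) - C_2te^(-4t) - 3C_2e^(-4t)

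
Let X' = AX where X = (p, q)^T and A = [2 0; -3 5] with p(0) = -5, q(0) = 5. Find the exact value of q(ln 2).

300

A = [[2,0],[-3,5]]; eigenvalues λ = 5, 2.
Eigenvectors: (0,-1) for λ=5, (1,1) for λ=2.
From the initial condition, c_1 = -10, c_2 = -5.
q(ln 2) = (-10)(2^5)(-1) + (-5)(2^2)(1) = 300.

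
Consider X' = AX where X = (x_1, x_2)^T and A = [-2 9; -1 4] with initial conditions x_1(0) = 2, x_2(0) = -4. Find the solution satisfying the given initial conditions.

x_1(t) = -42te^(t) + 2e^(t), x_2(t) = -14te^(t) - 4e^(t)

Coefficient matrix A = [[-2, 9], [-1, 4]].
Characteristic polynomial det(A - λI) = λ^2 - 2λ + 1 = 0.
Single eigenvalue λ = 1 with algebraic multiplicity 2.
Eigenvector v = (3,1); generalized eigenvector w with (A-λI)w=v is (-1,0).
General solution: e^(t)[c_1·v + c_2·(t·v + w)].
Applying x_1(0)=2, x_2(0)=-4 gives c_1=-4, c_2=-14.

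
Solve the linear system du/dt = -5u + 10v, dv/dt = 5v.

u(t) = c_1e^(5t) - c_2e^(-5t), v(t) = c_1e^(5t)

Coefficient matrix A = [[-5, 10], [0, 5]].
Characteristic polynomial det(A - λI) = λ^2 - 25 = 0.
Eigenvalues λ = 5, -5.
For λ=5: (A-λI) row 1 is [-10, 10], so an eigenvector is (1, 1).
For λ=-5: (A-λI) row 1 is [0, 10], so an eigenvector is (-1, 0).
General solution: c_1e^(5t)(1,1) + c_2e^(-5t)(-1,0).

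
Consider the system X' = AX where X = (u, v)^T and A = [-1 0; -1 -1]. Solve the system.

Coefficient matrix A = [[-1, 0], [-1, -1]].
Characteristic polynomial det(A - λI) = λ^2 + 2λ + 1 = 0.
Single eigenvalue λ = -1 with algebraic multiplicity 2.
Eigenvector v = (0,-1); generalized eigenvector w with (A-λI)w=v is (1,2).
General solution: e^(-t)[C_1·v + C_2·(t·v + w)].

u(t) = C_2e^(-t), v(t) = -C_1e^(-t) - C_2te^(-t) + 2C_2e^(-t)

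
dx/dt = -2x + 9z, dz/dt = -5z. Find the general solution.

x(t) = K_1e^(-2t) - 3K_2e^(-5t), z(t) = K_2e^(-5t)

Coefficient matrix A = [[-2, 9], [0, -5]].
Characteristic polynomial det(A - λI) = λ^2 + 7λ + 10 = 0.
Eigenvalues λ = -2, -5.
For λ=-2: (A-λI) row 1 is [0, 9], so an eigenvector is (1, 0).
For λ=-5: (A-λI) row 1 is [3, 9], so an eigenvector is (-3, 1).
General solution: K_1e^(-2t)(1,0) + K_2e^(-5t)(-3,1).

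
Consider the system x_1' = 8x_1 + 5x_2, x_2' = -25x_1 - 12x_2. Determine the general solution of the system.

Coefficient matrix A = [[8, 5], [-25, -12]].
Characteristic polynomial det(A - λI) = λ^2 + 4λ + 29 = 0.
Eigenvalues λ = -2 ± 5i (complex conjugate pair).
For λ=-2+5i: an eigenvector is (1,-2) - i(0,-1) = (1, -2 + i).
A real fundamental pair from Re and Im of e^((-2+5i)t)v: X_1 = e^(-2t)(cos(5t)·(1,-2) + sin(5t)·(0,-1)), X_2 = e^(-2t)(sin(5t)·(1,-2) - cos(5t)·(0,-1)).
General solution: c_1X_1 + c_2X_2.

x_1(t) = c_1e^(-2t)cos(5t) + c_2e^(-2t)sin(5t), x_2(t) = -c_1e^(-2t)sin(5t) - 2c_1e^(-2t)cos(5t) - 2c_2e^(-2t)sin(5t) + c_2e^(-2t)cos(5t)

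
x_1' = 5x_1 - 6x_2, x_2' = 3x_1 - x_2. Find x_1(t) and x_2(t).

x_1(t) = c_1e^(2t)sin(3t) - c_1e^(2t)cos(3t) - c_2e^(2t)sin(3t) - c_2e^(2t)cos(3t), x_2(t) = -c_1e^(2t)cos(3t) - c_2e^(2t)sin(3t)

Coefficient matrix A = [[5, -6], [3, -1]].
Characteristic polynomial det(A - λI) = λ^2 - 4λ + 13 = 0.
Eigenvalues λ = 2 ± 3i (complex conjugate pair).
For λ=2+3i: an eigenvector is (-1,-1) - i(1,0) = (-1 - i, -1).
A real fundamental pair from Re and Im of e^((2+3i)t)v: X_1 = e^(2t)(cos(3t)·(-1,-1) + sin(3t)·(1,0)), X_2 = e^(2t)(sin(3t)·(-1,-1) - cos(3t)·(1,0)).
General solution: c_1X_1 + c_2X_2.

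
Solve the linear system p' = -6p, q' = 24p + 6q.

p(t) = -c_1e^(-6t), q(t) = 2c_1e^(-6t) + c_2e^(6t)

Coefficient matrix A = [[-6, 0], [24, 6]].
Characteristic polynomial det(A - λI) = λ^2 - 36 = 0.
Eigenvalues λ = -6, 6.
For λ=-6: (A-λI) row 2 is [24, 12], so an eigenvector is (-1, 2).
For λ=6: (A-λI) row 1 is [-12, 0], so an eigenvector is (0, 1).
General solution: c_1e^(-6t)(-1,2) + c_2e^(6t)(0,1).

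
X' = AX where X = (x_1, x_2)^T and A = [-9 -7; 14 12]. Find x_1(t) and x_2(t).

x_1(t) = -C_1e^(-2t) - C_2e^(5t), x_2(t) = C_1e^(-2t) + 2C_2e^(5t)

Coefficient matrix A = [[-9, -7], [14, 12]].
Characteristic polynomial det(A - λI) = λ^2 - 3λ - 10 = 0.
Eigenvalues λ = -2, 5.
For λ=-2: (A-λI) row 1 is [-7, -7], so an eigenvector is (-1, 1).
For λ=5: (A-λI) row 1 is [-14, -7], so an eigenvector is (-1, 2).
General solution: C_1e^(-2t)(-1,1) + C_2e^(5t)(-1,2).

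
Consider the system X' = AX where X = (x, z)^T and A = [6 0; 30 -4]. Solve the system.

Coefficient matrix A = [[6, 0], [30, -4]].
Characteristic polynomial det(A - λI) = λ^2 - 2λ - 24 = 0.
Eigenvalues λ = 6, -4.
For λ=6: (A-λI) row 2 is [30, -10], so an eigenvector is (-1, -3).
For λ=-4: (A-λI) row 1 is [10, 0], so an eigenvector is (0, -1).
General solution: K_1e^(6t)(-1,-3) + K_2e^(-4t)(0,-1).

x(t) = -K_1e^(6t), z(t) = -3K_1e^(6t) - K_2e^(-4t)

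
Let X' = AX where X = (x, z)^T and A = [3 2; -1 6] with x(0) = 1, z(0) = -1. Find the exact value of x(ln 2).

A = [[3,2],[-1,6]]; eigenvalues λ = 4, 5.
Eigenvectors: (-2,-1) for λ=4, (-1,-1) for λ=5.
From the initial condition, c_1 = -2, c_2 = 3.
x(ln 2) = (-2)(2^4)(-2) + (3)(2^5)(-1) = -32.

-32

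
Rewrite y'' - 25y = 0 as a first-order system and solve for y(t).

Let x_1 = y, x_2 = y'. Then x_1' = x_2 and x_2' = 25x_1.
A = [[0,1],[25,0]]; det(A-λI) = λ^2 - 25.
Eigenvalues λ = -5, 5 with eigenvectors (1,-5), (1,5).

y(t) = K_1e^(-5t) + K_2e^(5t)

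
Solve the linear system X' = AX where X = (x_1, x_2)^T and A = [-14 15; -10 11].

x_1(t) = 3C_1e^(-4t) - C_2e^(t), x_2(t) = 2C_1e^(-4t) - C_2e^(t)

Coefficient matrix A = [[-14, 15], [-10, 11]].
Characteristic polynomial det(A - λI) = λ^2 + 3λ - 4 = 0.
Eigenvalues λ = -4, 1.
For λ=-4: (A-λI) row 1 is [-10, 15], so an eigenvector is (3, 2).
For λ=1: (A-λI) row 1 is [-15, 15], so an eigenvector is (-1, -1).
General solution: C_1e^(-4t)(3,2) + C_2e^(t)(-1,-1).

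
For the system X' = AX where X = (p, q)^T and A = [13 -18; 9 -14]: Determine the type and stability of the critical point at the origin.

A = [[13,-18],[9,-14]]; det(A-λI) = λ^2 + λ - 20.
λ = 4, -5: opposite signs.

saddle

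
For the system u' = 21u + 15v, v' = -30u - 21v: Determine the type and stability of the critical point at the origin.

center

A = [[21,15],[-30,-21]]; det(A-λI) = λ^2 + 9.
λ = 0 ± 3i: zero real part.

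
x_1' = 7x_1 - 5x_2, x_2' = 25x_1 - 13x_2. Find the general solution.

x_1(t) = K_1e^(-3t)sin(5t) - K_2e^(-3t)cos(5t), x_2(t) = 2K_1e^(-3t)sin(5t) - K_1e^(-3t)cos(5t) - K_2e^(-3t)sin(5t) - 2K_2e^(-3t)cos(5t)

Coefficient matrix A = [[7, -5], [25, -13]].
Characteristic polynomial det(A - λI) = λ^2 + 6λ + 34 = 0.
Eigenvalues λ = -3 ± 5i (complex conjugate pair).
For λ=-3+5i: an eigenvector is (0,-1) - i(1,2) = (0 - i, -1 - 2i).
A real fundamental pair from Re and Im of e^((-3+5i)t)v: X_1 = e^(-3t)(cos(5t)·(0,-1) + sin(5t)·(1,2)), X_2 = e^(-3t)(sin(5t)·(0,-1) - cos(5t)·(1,2)).
General solution: K_1X_1 + K_2X_2.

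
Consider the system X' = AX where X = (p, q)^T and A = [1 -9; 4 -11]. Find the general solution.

Coefficient matrix A = [[1, -9], [4, -11]].
Characteristic polynomial det(A - λI) = λ^2 + 10λ + 25 = 0.
Single eigenvalue λ = -5 with algebraic multiplicity 2.
Eigenvector v = (3,2); generalized eigenvector w with (A-λI)w=v is (2,1).
General solution: e^(-5t)[K_1·v + K_2·(t·v + w)].

p(t) = 3K_1e^(-5t) + 3K_2te^(-5t) + 2K_2e^(-5t), q(t) = 2K_1e^(-5t) + 2K_2te^(-5t) + K_2e^(-5t)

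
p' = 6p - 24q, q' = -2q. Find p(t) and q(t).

p(t) = c_1e^(6t) - 3c_2e^(-2t), q(t) = -c_2e^(-2t)

Coefficient matrix A = [[6, -24], [0, -2]].
Characteristic polynomial det(A - λI) = λ^2 - 4λ - 12 = 0.
Eigenvalues λ = 6, -2.
For λ=6: (A-λI) row 1 is [0, -24], so an eigenvector is (1, 0).
For λ=-2: (A-λI) row 1 is [8, -24], so an eigenvector is (-3, -1).
General solution: c_1e^(6t)(1,0) + c_2e^(-2t)(-3,-1).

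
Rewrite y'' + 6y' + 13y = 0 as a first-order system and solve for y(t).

y(t) = C_1e^(-3t)cos(2t) + C_2e^(-3t)sin(2t)

Let x_1 = y, x_2 = y'. Then x_1' = x_2 and x_2' = -13x_1 - 6x_2.
A = [[0,1],[-13,-6]]; det(A-λI) = λ^2 + 6λ + 13.
Eigenvalues λ = -3 ± 2i.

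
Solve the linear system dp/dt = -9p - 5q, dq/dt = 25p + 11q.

p(t) = -C_1e^(t)cos(5t) - C_2e^(t)sin(5t), q(t) = -C_1e^(t)sin(5t) + 2C_1e^(t)cos(5t) + 2C_2e^(t)sin(5t) + C_2e^(t)cos(5t)

Coefficient matrix A = [[-9, -5], [25, 11]].
Characteristic polynomial det(A - λI) = λ^2 - 2λ + 26 = 0.
Eigenvalues λ = 1 ± 5i (complex conjugate pair).
For λ=1+5i: an eigenvector is (-1,2) - i(0,-1) = (-1, 2 + i).
A real fundamental pair from Re and Im of e^((1+5i)t)v: X_1 = e^(t)(cos(5t)·(-1,2) + sin(5t)·(0,-1)), X_2 = e^(t)(sin(5t)·(-1,2) - cos(5t)·(0,-1)).
General solution: C_1X_1 + C_2X_2.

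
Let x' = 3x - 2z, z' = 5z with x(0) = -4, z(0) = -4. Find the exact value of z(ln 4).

A = [[3,-2],[0,5]]; eigenvalues λ = 3, 5.
Eigenvectors: (-1,0) for λ=3, (1,-1) for λ=5.
From the initial condition, c_1 = 8, c_2 = 4.
z(ln 4) = (8)(4^3)(0) + (4)(4^5)(-1) = -4096.

-4096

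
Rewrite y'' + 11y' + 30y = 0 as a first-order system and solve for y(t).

y(t) = C_1e^(-5t) + C_2e^(-6t)

Let x_1 = y, x_2 = y'. Then x_1' = x_2 and x_2' = -30x_1 - 11x_2.
A = [[0,1],[-30,-11]]; det(A-λI) = λ^2 + 11λ + 30.
Eigenvalues λ = -5, -6 with eigenvectors (1,-5), (1,-6).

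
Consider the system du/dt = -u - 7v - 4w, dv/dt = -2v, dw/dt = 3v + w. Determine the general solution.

u(t) = C_1e^(-t) + 3C_2e^(-2t) - 2C_3e^(t), v(t) = C_2e^(-2t), w(t) = -C_2e^(-2t) + C_3e^(t)

Coefficient matrix A = [[-1, -7, -4], [0, -2, 0], [0, 3, 1]].
det(A - λI) = 0 gives eigenvalues λ = -1, -2, 1.
For λ=-1: eigenvector (1,0,0).
For λ=-2: eigenvector (3,1,-1).
For λ=1: eigenvector (-2,0,1).
General solution: C_1e^(-t)(1,0,0) + C_2e^(-2t)(3,1,-1) + C_3e^(t)(-2,0,1).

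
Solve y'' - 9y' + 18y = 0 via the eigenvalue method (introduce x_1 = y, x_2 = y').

y(t) = c_1e^(6t) + c_2e^(3t)

Let x_1 = y, x_2 = y'. Then x_1' = x_2 and x_2' = -18x_1 + 9x_2.
A = [[0,1],[-18,9]]; det(A-λI) = λ^2 - 9λ + 18.
Eigenvalues λ = 6, 3 with eigenvectors (1,6), (1,3).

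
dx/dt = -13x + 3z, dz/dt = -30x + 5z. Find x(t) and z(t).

Coefficient matrix A = [[-13, 3], [-30, 5]].
Characteristic polynomial det(A - λI) = λ^2 + 8λ + 25 = 0.
Eigenvalues λ = -4 ± 3i (complex conjugate pair).
For λ=-4+3i: an eigenvector is (0,-1) - i(-1,-3) = (0 + i, -1 + 3i).
A real fundamental pair from Re and Im of e^((-4+3i)t)v: X_1 = e^(-4t)(cos(3t)·(0,-1) + sin(3t)·(-1,-3)), X_2 = e^(-4t)(sin(3t)·(0,-1) - cos(3t)·(-1,-3)).
General solution: c_1X_1 + c_2X_2.

x(t) = -c_1e^(-4t)sin(3t) + c_2e^(-4t)cos(3t), z(t) = -3c_1e^(-4t)sin(3t) - c_1e^(-4t)cos(3t) - c_2e^(-4t)sin(3t) + 3c_2e^(-4t)cos(3t)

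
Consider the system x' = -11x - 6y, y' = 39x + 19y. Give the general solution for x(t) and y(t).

x(t) = -C_1e^(4t)sin(3t) + C_1e^(4t)cos(3t) + C_2e^(4t)sin(3t) + C_2e^(4t)cos(3t), y(t) = 3C_1e^(4t)sin(3t) - 2C_1e^(4t)cos(3t) - 2C_2e^(4t)sin(3t) - 3C_2e^(4t)cos(3t)

Coefficient matrix A = [[-11, -6], [39, 19]].
Characteristic polynomial det(A - λI) = λ^2 - 8λ + 25 = 0.
Eigenvalues λ = 4 ± 3i (complex conjugate pair).
For λ=4+3i: an eigenvector is (1,-2) - i(-1,3) = (1 + i, -2 - 3i).
A real fundamental pair from Re and Im of e^((4+3i)t)v: X_1 = e^(4t)(cos(3t)·(1,-2) + sin(3t)·(-1,3)), X_2 = e^(4t)(sin(3t)·(1,-2) - cos(3t)·(-1,3)).
General solution: C_1X_1 + C_2X_2.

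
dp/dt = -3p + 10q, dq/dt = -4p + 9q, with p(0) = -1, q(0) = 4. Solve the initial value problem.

p(t) = 23e^(3t)sin(2t) - e^(3t)cos(2t), q(t) = 14e^(3t)sin(2t) + 4e^(3t)cos(2t)

Coefficient matrix A = [[-3, 10], [-4, 9]].
Characteristic polynomial det(A - λI) = λ^2 - 6λ + 13 = 0.
Eigenvalues λ = 3 ± 2i (complex conjugate pair).
For λ=3+2i: an eigenvector is (1,1) - i(2,1) = (1 - 2i, 1 - i).
A real fundamental pair from Re and Im of e^((3+2i)t)v: X_1 = e^(3t)(cos(2t)·(1,1) + sin(2t)·(2,1)), X_2 = e^(3t)(sin(2t)·(1,1) - cos(2t)·(2,1)).
General solution: c_1X_1 + c_2X_2.
Applying p(0)=-1, q(0)=4 gives c_1=9, c_2=5.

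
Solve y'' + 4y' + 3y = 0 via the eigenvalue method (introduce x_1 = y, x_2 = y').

y(t) = C_1e^(-t) + C_2e^(-3t)

Let x_1 = y, x_2 = y'. Then x_1' = x_2 and x_2' = -3x_1 - 4x_2.
A = [[0,1],[-3,-4]]; det(A-λI) = λ^2 + 4λ + 3.
Eigenvalues λ = -1, -3 with eigenvectors (1,-1), (1,-3).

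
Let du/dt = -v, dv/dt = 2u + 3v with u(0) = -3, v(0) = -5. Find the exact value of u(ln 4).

A = [[0,-1],[2,3]]; eigenvalues λ = 1, 2.
Eigenvectors: (1,-1) for λ=1, (1,-2) for λ=2.
From the initial condition, c_1 = -11, c_2 = 8.
u(ln 4) = (-11)(4^1)(1) + (8)(4^2)(1) = 84.

84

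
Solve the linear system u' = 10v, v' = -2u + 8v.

Coefficient matrix A = [[0, 10], [-2, 8]].
Characteristic polynomial det(A - λI) = λ^2 - 8λ + 20 = 0.
Eigenvalues λ = 4 ± 2i (complex conjugate pair).
For λ=4+2i: an eigenvector is (-2,-1) - i(-1,0) = (-2 + i, -1).
A real fundamental pair from Re and Im of e^((4+2i)t)v: X_1 = e^(4t)(cos(2t)·(-2,-1) + sin(2t)·(-1,0)), X_2 = e^(4t)(sin(2t)·(-2,-1) - cos(2t)·(-1,0)).
General solution: c_1X_1 + c_2X_2.

u(t) = -c_1e^(4t)sin(2t) - 2c_1e^(4t)cos(2t) - 2c_2e^(4t)sin(2t) + c_2e^(4t)cos(2t), v(t) = -c_1e^(4t)cos(2t) - c_2e^(4t)sin(2t)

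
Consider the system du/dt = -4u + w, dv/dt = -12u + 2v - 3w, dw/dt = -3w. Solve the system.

Coefficient matrix A = [[-4, 0, 1], [-12, 2, -3], [0, 0, -3]].
det(A - λI) = 0 gives eigenvalues λ = -4, -3, 2.
For λ=-4: eigenvector (1,2,0).
For λ=-3: eigenvector (1,3,1).
For λ=2: eigenvector (0,-1,0).
General solution: c_1e^(-4t)(1,2,0) + c_2e^(-3t)(1,3,1) + c_3e^(2t)(0,-1,0).

u(t) = c_1e^(-4t) + c_2e^(-3t), v(t) = 2c_1e^(-4t) + 3c_2e^(-3t) - c_3e^(2t), w(t) = c_2e^(-3t)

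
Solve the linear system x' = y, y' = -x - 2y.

x(t) = -C_1e^(-t) - C_2te^(-t) - 3C_2e^(-t), y(t) = C_1e^(-t) + C_2te^(-t) + 2C_2e^(-t)

Coefficient matrix A = [[0, 1], [-1, -2]].
Characteristic polynomial det(A - λI) = λ^2 + 2λ + 1 = 0.
Single eigenvalue λ = -1 with algebraic multiplicity 2.
Eigenvector v = (-1,1); generalized eigenvector w with (A-λI)w=v is (-3,2).
General solution: e^(-t)[C_1·v + C_2·(t·v + w)].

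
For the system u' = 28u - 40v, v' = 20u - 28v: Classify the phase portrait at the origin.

center

A = [[28,-40],[20,-28]]; det(A-λI) = λ^2 + 16.
λ = 0 ± 4i: zero real part.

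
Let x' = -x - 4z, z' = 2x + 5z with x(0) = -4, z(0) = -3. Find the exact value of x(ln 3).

228

A = [[-1,-4],[2,5]]; eigenvalues λ = 3, 1.
Eigenvectors: (1,-1) for λ=3, (-2,1) for λ=1.
From the initial condition, c_1 = 10, c_2 = 7.
x(ln 3) = (10)(3^3)(1) + (7)(3^1)(-2) = 228.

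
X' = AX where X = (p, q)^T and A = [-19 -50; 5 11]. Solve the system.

p(t) = -3C_1e^(-4t)sin(5t) + C_1e^(-4t)cos(5t) + C_2e^(-4t)sin(5t) + 3C_2e^(-4t)cos(5t), q(t) = C_1e^(-4t)sin(5t) - C_2e^(-4t)cos(5t)

Coefficient matrix A = [[-19, -50], [5, 11]].
Characteristic polynomial det(A - λI) = λ^2 + 8λ + 41 = 0.
Eigenvalues λ = -4 ± 5i (complex conjugate pair).
For λ=-4+5i: an eigenvector is (1,0) - i(-3,1) = (1 + 3i, 0 - i).
A real fundamental pair from Re and Im of e^((-4+5i)t)v: X_1 = e^(-4t)(cos(5t)·(1,0) + sin(5t)·(-3,1)), X_2 = e^(-4t)(sin(5t)·(1,0) - cos(5t)·(-3,1)).
General solution: C_1X_1 + C_2X_2.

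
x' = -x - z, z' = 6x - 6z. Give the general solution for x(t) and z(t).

Coefficient matrix A = [[-1, -1], [6, -6]].
Characteristic polynomial det(A - λI) = λ^2 + 7λ + 12 = 0.
Eigenvalues λ = -4, -3.
For λ=-4: (A-λI) row 1 is [3, -1], so an eigenvector is (1, 3).
For λ=-3: (A-λI) row 1 is [2, -1], so an eigenvector is (-1, -2).
General solution: C_1e^(-4t)(1,3) + C_2e^(-3t)(-1,-2).

x(t) = C_1e^(-4t) - C_2e^(-3t), z(t) = 3C_1e^(-4t) - 2C_2e^(-3t)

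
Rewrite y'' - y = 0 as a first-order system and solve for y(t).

Let x_1 = y, x_2 = y'. Then x_1' = x_2 and x_2' = x_1.
A = [[0,1],[1,0]]; det(A-λI) = λ^2 - 1.
Eigenvalues λ = -1, 1 with eigenvectors (1,-1), (1,1).

y(t) = C_1e^(-t) + C_2e^(t)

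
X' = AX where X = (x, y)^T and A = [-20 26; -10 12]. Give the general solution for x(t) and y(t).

Coefficient matrix A = [[-20, 26], [-10, 12]].
Characteristic polynomial det(A - λI) = λ^2 + 8λ + 20 = 0.
Eigenvalues λ = -4 ± 2i (complex conjugate pair).
For λ=-4+2i: an eigenvector is (-3,-2) - i(-2,-1) = (-3 + 2i, -2 + i).
A real fundamental pair from Re and Im of e^((-4+2i)t)v: X_1 = e^(-4t)(cos(2t)·(-3,-2) + sin(2t)·(-2,-1)), X_2 = e^(-4t)(sin(2t)·(-3,-2) - cos(2t)·(-2,-1)).
General solution: K_1X_1 + K_2X_2.

x(t) = -2K_1e^(-4t)sin(2t) - 3K_1e^(-4t)cos(2t) - 3K_2e^(-4t)sin(2t) + 2K_2e^(-4t)cos(2t), y(t) = -K_1e^(-4t)sin(2t) - 2K_1e^(-4t)cos(2t) - 2K_2e^(-4t)sin(2t) + K_2e^(-4t)cos(2t)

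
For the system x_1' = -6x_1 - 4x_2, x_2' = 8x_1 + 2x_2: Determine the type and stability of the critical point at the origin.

A = [[-6,-4],[8,2]]; det(A-λI) = λ^2 + 4λ + 20.
λ = -2 ± 4i: negative real part.

stable spiral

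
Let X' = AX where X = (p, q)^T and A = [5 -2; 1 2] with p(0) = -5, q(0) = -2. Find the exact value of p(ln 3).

-459

A = [[5,-2],[1,2]]; eigenvalues λ = 3, 4.
Eigenvectors: (1,1) for λ=3, (-2,-1) for λ=4.
From the initial condition, c_1 = 1, c_2 = 3.
p(ln 3) = (1)(3^3)(1) + (3)(3^4)(-2) = -459.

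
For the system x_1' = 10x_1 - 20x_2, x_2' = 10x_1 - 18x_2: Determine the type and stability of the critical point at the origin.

A = [[10,-20],[10,-18]]; det(A-λI) = λ^2 + 8λ + 20.
λ = -4 ± 2i: negative real part.

stable spiral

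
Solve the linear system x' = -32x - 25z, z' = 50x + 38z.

x(t) = K_1e^(3t)sin(5t) + 2K_1e^(3t)cos(5t) + 2K_2e^(3t)sin(5t) - K_2e^(3t)cos(5t), z(t) = -K_1e^(3t)sin(5t) - 3K_1e^(3t)cos(5t) - 3K_2e^(3t)sin(5t) + K_2e^(3t)cos(5t)

Coefficient matrix A = [[-32, -25], [50, 38]].
Characteristic polynomial det(A - λI) = λ^2 - 6λ + 34 = 0.
Eigenvalues λ = 3 ± 5i (complex conjugate pair).
For λ=3+5i: an eigenvector is (2,-3) - i(1,-1) = (2 - i, -3 + i).
A real fundamental pair from Re and Im of e^((3+5i)t)v: X_1 = e^(3t)(cos(5t)·(2,-3) + sin(5t)·(1,-1)), X_2 = e^(3t)(sin(5t)·(2,-3) - cos(5t)·(1,-1)).
General solution: K_1X_1 + K_2X_2.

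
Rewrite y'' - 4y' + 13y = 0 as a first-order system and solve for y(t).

Let x_1 = y, x_2 = y'. Then x_1' = x_2 and x_2' = -13x_1 + 4x_2.
A = [[0,1],[-13,4]]; det(A-λI) = λ^2 - 4λ + 13.
Eigenvalues λ = 2 ± 3i.

y(t) = c_1e^(2t)cos(3t) + c_2e^(2t)sin(3t)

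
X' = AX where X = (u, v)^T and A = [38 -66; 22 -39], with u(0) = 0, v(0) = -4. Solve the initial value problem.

Coefficient matrix A = [[38, -66], [22, -39]].
Characteristic polynomial det(A - λI) = λ^2 + λ - 30 = 0.
Eigenvalues λ = -6, 5.
For λ=-6: (A-λI) row 1 is [44, -66], so an eigenvector is (3, 2).
For λ=5: (A-λI) row 1 is [33, -66], so an eigenvector is (2, 1).
General solution: c_1e^(-6t)(3,2) + c_2e^(5t)(2,1).
Applying u(0)=0, v(0)=-4 gives c_1=-8, c_2=12.

u(t) = 24e^(5t) - 24e^(-6t), v(t) = 12e^(5t) - 16e^(-6t)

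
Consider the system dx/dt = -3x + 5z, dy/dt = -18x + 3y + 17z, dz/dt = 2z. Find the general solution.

Coefficient matrix A = [[-3, 0, 5], [-18, 3, 17], [0, 0, 2]].
det(A - λI) = 0 gives eigenvalues λ = 2, 3, -3.
For λ=2: eigenvector (1,1,1).
For λ=3: eigenvector (0,1,0).
For λ=-3: eigenvector (-1,-3,0).
General solution: K_1e^(2t)(1,1,1) + K_2e^(3t)(0,1,0) + K_3e^(-3t)(-1,-3,0).

x(t) = K_1e^(2t) - K_3e^(-3t), y(t) = K_1e^(2t) + K_2e^(3t) - 3K_3e^(-3t), z(t) = K_1e^(2t)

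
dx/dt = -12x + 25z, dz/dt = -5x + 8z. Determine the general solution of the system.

x(t) = -C_1e^(-2t)sin(5t) - 2C_1e^(-2t)cos(5t) - 2C_2e^(-2t)sin(5t) + C_2e^(-2t)cos(5t), z(t) = -C_1e^(-2t)cos(5t) - C_2e^(-2t)sin(5t)

Coefficient matrix A = [[-12, 25], [-5, 8]].
Characteristic polynomial det(A - λI) = λ^2 + 4λ + 29 = 0.
Eigenvalues λ = -2 ± 5i (complex conjugate pair).
For λ=-2+5i: an eigenvector is (-2,-1) - i(-1,0) = (-2 + i, -1).
A real fundamental pair from Re and Im of e^((-2+5i)t)v: X_1 = e^(-2t)(cos(5t)·(-2,-1) + sin(5t)·(-1,0)), X_2 = e^(-2t)(sin(5t)·(-2,-1) - cos(5t)·(-1,0)).
General solution: C_1X_1 + C_2X_2.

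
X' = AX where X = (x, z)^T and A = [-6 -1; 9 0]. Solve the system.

x(t) = C_1e^(-3t) + C_2te^(-3t), z(t) = -3C_1e^(-3t) - 3C_2te^(-3t) - C_2e^(-3t)

Coefficient matrix A = [[-6, -1], [9, 0]].
Characteristic polynomial det(A - λI) = λ^2 + 6λ + 9 = 0.
Single eigenvalue λ = -3 with algebraic multiplicity 2.
Eigenvector v = (1,-3); generalized eigenvector w with (A-λI)w=v is (0,-1).
General solution: e^(-3t)[C_1·v + C_2·(t·v + w)].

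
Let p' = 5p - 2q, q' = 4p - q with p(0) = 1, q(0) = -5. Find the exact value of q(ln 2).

32

A = [[5,-2],[4,-1]]; eigenvalues λ = 1, 3.
Eigenvectors: (1,2) for λ=1, (1,1) for λ=3.
From the initial condition, c_1 = -6, c_2 = 7.
q(ln 2) = (-6)(2^1)(2) + (7)(2^3)(1) = 32.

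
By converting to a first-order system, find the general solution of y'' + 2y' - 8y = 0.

y(t) = C_1e^(2t) + C_2e^(-4t)

Let x_1 = y, x_2 = y'. Then x_1' = x_2 and x_2' = 8x_1 - 2x_2.
A = [[0,1],[8,-2]]; det(A-λI) = λ^2 + 2λ - 8.
Eigenvalues λ = 2, -4 with eigenvectors (1,2), (1,-4).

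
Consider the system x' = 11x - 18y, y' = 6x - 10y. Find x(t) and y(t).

x(t) = 3K_1e^(-t) - 2K_2e^(2t), y(t) = 2K_1e^(-t) - K_2e^(2t)

Coefficient matrix A = [[11, -18], [6, -10]].
Characteristic polynomial det(A - λI) = λ^2 - λ - 2 = 0.
Eigenvalues λ = -1, 2.
For λ=-1: (A-λI) row 1 is [12, -18], so an eigenvector is (3, 2).
For λ=2: (A-λI) row 1 is [9, -18], so an eigenvector is (-2, -1).
General solution: K_1e^(-t)(3,2) + K_2e^(2t)(-2,-1).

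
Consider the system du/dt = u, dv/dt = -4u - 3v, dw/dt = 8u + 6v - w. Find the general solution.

Coefficient matrix A = [[1, 0, 0], [-4, -3, 0], [8, 6, -1]].
det(A - λI) = 0 gives eigenvalues λ = -1, -3, 1.
For λ=-1: eigenvector (0,0,1).
For λ=-3: eigenvector (0,1,-3).
For λ=1: eigenvector (1,-1,1).
General solution: K_1e^(-t)(0,0,1) + K_2e^(-3t)(0,1,-3) + K_3e^(t)(1,-1,1).

u(t) = K_3e^(t), v(t) = K_2e^(-3t) - K_3e^(t), w(t) = K_1e^(-t) - 3K_2e^(-3t) + K_3e^(t)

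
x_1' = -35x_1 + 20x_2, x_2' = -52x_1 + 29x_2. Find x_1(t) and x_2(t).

x_1(t) = C_1e^(-3t)sin(4t) - 2C_1e^(-3t)cos(4t) - 2C_2e^(-3t)sin(4t) - C_2e^(-3t)cos(4t), x_2(t) = 2C_1e^(-3t)sin(4t) - 3C_1e^(-3t)cos(4t) - 3C_2e^(-3t)sin(4t) - 2C_2e^(-3t)cos(4t)

Coefficient matrix A = [[-35, 20], [-52, 29]].
Characteristic polynomial det(A - λI) = λ^2 + 6λ + 25 = 0.
Eigenvalues λ = -3 ± 4i (complex conjugate pair).
For λ=-3+4i: an eigenvector is (-2,-3) - i(1,2) = (-2 - i, -3 - 2i).
A real fundamental pair from Re and Im of e^((-3+4i)t)v: X_1 = e^(-3t)(cos(4t)·(-2,-3) + sin(4t)·(1,2)), X_2 = e^(-3t)(sin(4t)·(-2,-3) - cos(4t)·(1,2)).
General solution: C_1X_1 + C_2X_2.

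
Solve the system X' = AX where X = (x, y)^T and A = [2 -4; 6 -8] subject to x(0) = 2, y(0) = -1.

Coefficient matrix A = [[2, -4], [6, -8]].
Characteristic polynomial det(A - λI) = λ^2 + 6λ + 8 = 0.
Eigenvalues λ = -2, -4.
For λ=-2: (A-λI) row 1 is [4, -4], so an eigenvector is (1, 1).
For λ=-4: (A-λI) row 1 is [6, -4], so an eigenvector is (2, 3).
General solution: K_1e^(-2t)(1,1) + K_2e^(-4t)(2,3).
Applying x(0)=2, y(0)=-1 gives K_1=8, K_2=-3.

x(t) = 8e^(-2t) - 6e^(-4t), y(t) = 8e^(-2t) - 9e^(-4t)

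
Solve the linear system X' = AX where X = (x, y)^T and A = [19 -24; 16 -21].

Coefficient matrix A = [[19, -24], [16, -21]].
Characteristic polynomial det(A - λI) = λ^2 + 2λ - 15 = 0.
Eigenvalues λ = -5, 3.
For λ=-5: (A-λI) row 1 is [24, -24], so an eigenvector is (-1, -1).
For λ=3: (A-λI) row 1 is [16, -24], so an eigenvector is (3, 2).
General solution: K_1e^(-5t)(-1,-1) + K_2e^(3t)(3,2).

x(t) = -K_1e^(-5t) + 3K_2e^(3t), y(t) = -K_1e^(-5t) + 2K_2e^(3t)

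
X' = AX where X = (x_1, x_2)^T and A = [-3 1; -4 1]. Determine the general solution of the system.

Coefficient matrix A = [[-3, 1], [-4, 1]].
Characteristic polynomial det(A - λI) = λ^2 + 2λ + 1 = 0.
Single eigenvalue λ = -1 with algebraic multiplicity 2.
Eigenvector v = (1,2); generalized eigenvector w with (A-λI)w=v is (1,3).
General solution: e^(-t)[C_1·v + C_2·(t·v + w)].

x_1(t) = C_1e^(-t) + C_2te^(-t) + C_2e^(-t), x_2(t) = 2C_1e^(-t) + 2C_2te^(-t) + 3C_2e^(-t)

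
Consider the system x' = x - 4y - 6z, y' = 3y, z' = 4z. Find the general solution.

Coefficient matrix A = [[1, -4, -6], [0, 3, 0], [0, 0, 4]].
det(A - λI) = 0 gives eigenvalues λ = 4, 3, 1.
For λ=4: eigenvector (-2,0,1).
For λ=3: eigenvector (-2,1,0).
For λ=1: eigenvector (1,0,0).
General solution: K_1e^(4t)(-2,0,1) + K_2e^(3t)(-2,1,0) + K_3e^(t)(1,0,0).

x(t) = -2K_1e^(4t) - 2K_2e^(3t) + K_3e^(t), y(t) = K_2e^(3t), z(t) = K_1e^(4t)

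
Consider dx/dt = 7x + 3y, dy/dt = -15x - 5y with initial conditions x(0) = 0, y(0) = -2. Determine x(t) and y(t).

x(t) = -2e^(t)sin(3t), y(t) = 4e^(t)sin(3t) - 2e^(t)cos(3t)

Coefficient matrix A = [[7, 3], [-15, -5]].
Characteristic polynomial det(A - λI) = λ^2 - 2λ + 10 = 0.
Eigenvalues λ = 1 ± 3i (complex conjugate pair).
For λ=1+3i: an eigenvector is (0,1) - i(1,-2) = (0 - i, 1 + 2i).
A real fundamental pair from Re and Im of e^((1+3i)t)v: X_1 = e^(t)(cos(3t)·(0,1) + sin(3t)·(1,-2)), X_2 = e^(t)(sin(3t)·(0,1) - cos(3t)·(1,-2)).
General solution: K_1X_1 + K_2X_2.
Applying x(0)=0, y(0)=-2 gives K_1=-2, K_2=0.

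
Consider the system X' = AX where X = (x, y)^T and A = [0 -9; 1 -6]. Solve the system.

Coefficient matrix A = [[0, -9], [1, -6]].
Characteristic polynomial det(A - λI) = λ^2 + 6λ + 9 = 0.
Single eigenvalue λ = -3 with algebraic multiplicity 2.
Eigenvector v = (3,1); generalized eigenvector w with (A-λI)w=v is (1,0).
General solution: e^(-3t)[C_1·v + C_2·(t·v + w)].

x(t) = 3C_1e^(-3t) + 3C_2te^(-3t) + C_2e^(-3t), y(t) = C_1e^(-3t) + C_2te^(-3t)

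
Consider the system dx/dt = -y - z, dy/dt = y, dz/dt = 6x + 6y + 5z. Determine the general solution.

Coefficient matrix A = [[0, -1, -1], [0, 1, 0], [6, 6, 5]].
det(A - λI) = 0 gives eigenvalues λ = 1, 2, 3.
For λ=1: eigenvector (1,-1,0).
For λ=2: eigenvector (1,0,-2).
For λ=3: eigenvector (-1,0,3).
General solution: K_1e^(t)(1,-1,0) + K_2e^(2t)(1,0,-2) + K_3e^(3t)(-1,0,3).

x(t) = K_1e^(t) + K_2e^(2t) - K_3e^(3t), y(t) = -K_1e^(t), z(t) = -2K_2e^(2t) + 3K_3e^(3t)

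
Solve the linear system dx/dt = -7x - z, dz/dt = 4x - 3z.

Coefficient matrix A = [[-7, -1], [4, -3]].
Characteristic polynomial det(A - λI) = λ^2 + 10λ + 25 = 0.
Single eigenvalue λ = -5 with algebraic multiplicity 2.
Eigenvector v = (-1,2); generalized eigenvector w with (A-λI)w=v is (0,1).
General solution: e^(-5t)[C_1·v + C_2·(t·v + w)].

x(t) = -C_1e^(-5t) - C_2te^(-5t), z(t) = 2C_1e^(-5t) + 2C_2te^(-5t) + C_2e^(-5t)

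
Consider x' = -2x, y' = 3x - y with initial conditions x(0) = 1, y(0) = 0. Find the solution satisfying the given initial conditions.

Coefficient matrix A = [[-2, 0], [3, -1]].
Characteristic polynomial det(A - λI) = λ^2 + 3λ + 2 = 0.
Eigenvalues λ = -1, -2.
For λ=-1: (A-λI) row 1 is [-1, 0], so an eigenvector is (0, -1).
For λ=-2: (A-λI) row 2 is [3, 1], so an eigenvector is (1, -3).
General solution: K_1e^(-t)(0,-1) + K_2e^(-2t)(1,-3).
Applying x(0)=1, y(0)=0 gives K_1=-3, K_2=1.

x(t) = e^(-2t), y(t) = 3e^(-t) - 3e^(-2t)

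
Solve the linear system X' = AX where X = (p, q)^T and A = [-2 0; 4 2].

Coefficient matrix A = [[-2, 0], [4, 2]].
Characteristic polynomial det(A - λI) = λ^2 - 4 = 0.
Eigenvalues λ = -2, 2.
For λ=-2: (A-λI) row 2 is [4, 4], so an eigenvector is (1, -1).
For λ=2: (A-λI) row 1 is [-4, 0], so an eigenvector is (0, -1).
General solution: K_1e^(-2t)(1,-1) + K_2e^(2t)(0,-1).

p(t) = K_1e^(-2t), q(t) = -K_1e^(-2t) - K_2e^(2t)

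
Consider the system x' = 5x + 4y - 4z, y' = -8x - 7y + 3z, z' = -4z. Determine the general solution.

Coefficient matrix A = [[5, 4, -4], [-8, -7, 3], [0, 0, -4]].
det(A - λI) = 0 gives eigenvalues λ = 1, -4, -3.
For λ=1: eigenvector (1,-1,0).
For λ=-4: eigenvector (0,1,1).
For λ=-3: eigenvector (-1,2,0).
General solution: c_1e^(t)(1,-1,0) + c_2e^(-4t)(0,1,1) + c_3e^(-3t)(-1,2,0).

x(t) = c_1e^(t) - c_3e^(-3t), y(t) = -c_1e^(t) + c_2e^(-4t) + 2c_3e^(-3t), z(t) = c_2e^(-4t)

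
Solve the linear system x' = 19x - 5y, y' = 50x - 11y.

Coefficient matrix A = [[19, -5], [50, -11]].
Characteristic polynomial det(A - λI) = λ^2 - 8λ + 41 = 0.
Eigenvalues λ = 4 ± 5i (complex conjugate pair).
For λ=4+5i: an eigenvector is (0,-1) - i(1,3) = (0 - i, -1 - 3i).
A real fundamental pair from Re and Im of e^((4+5i)t)v: X_1 = e^(4t)(cos(5t)·(0,-1) + sin(5t)·(1,3)), X_2 = e^(4t)(sin(5t)·(0,-1) - cos(5t)·(1,3)).
General solution: c_1X_1 + c_2X_2.

x(t) = c_1e^(4t)sin(5t) - c_2e^(4t)cos(5t), y(t) = 3c_1e^(4t)sin(5t) - c_1e^(4t)cos(5t) - c_2e^(4t)sin(5t) - 3c_2e^(4t)cos(5t)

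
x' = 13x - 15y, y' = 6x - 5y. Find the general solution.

Coefficient matrix A = [[13, -15], [6, -5]].
Characteristic polynomial det(A - λI) = λ^2 - 8λ + 25 = 0.
Eigenvalues λ = 4 ± 3i (complex conjugate pair).
For λ=4+3i: an eigenvector is (-1,-1) - i(2,1) = (-1 - 2i, -1 - i).
A real fundamental pair from Re and Im of e^((4+3i)t)v: X_1 = e^(4t)(cos(3t)·(-1,-1) + sin(3t)·(2,1)), X_2 = e^(4t)(sin(3t)·(-1,-1) - cos(3t)·(2,1)).
General solution: c_1X_1 + c_2X_2.

x(t) = 2c_1e^(4t)sin(3t) - c_1e^(4t)cos(3t) - c_2e^(4t)sin(3t) - 2c_2e^(4t)cos(3t), y(t) = c_1e^(4t)sin(3t) - c_1e^(4t)cos(3t) - c_2e^(4t)sin(3t) - c_2e^(4t)cos(3t)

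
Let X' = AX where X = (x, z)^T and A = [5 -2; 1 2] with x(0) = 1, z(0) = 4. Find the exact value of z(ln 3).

-54

A = [[5,-2],[1,2]]; eigenvalues λ = 4, 3.
Eigenvectors: (2,1) for λ=4, (1,1) for λ=3.
From the initial condition, c_1 = -3, c_2 = 7.
z(ln 3) = (-3)(3^4)(1) + (7)(3^3)(1) = -54.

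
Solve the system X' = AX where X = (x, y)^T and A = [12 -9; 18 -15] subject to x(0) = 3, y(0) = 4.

x(t) = 2e^(3t) + e^(-6t), y(t) = 2e^(3t) + 2e^(-6t)

Coefficient matrix A = [[12, -9], [18, -15]].
Characteristic polynomial det(A - λI) = λ^2 + 3λ - 18 = 0.
Eigenvalues λ = 3, -6.
For λ=3: (A-λI) row 1 is [9, -9], so an eigenvector is (-1, -1).
For λ=-6: (A-λI) row 1 is [18, -9], so an eigenvector is (1, 2).
General solution: K_1e^(3t)(-1,-1) + K_2e^(-6t)(1,2).
Applying x(0)=3, y(0)=4 gives K_1=-2, K_2=1.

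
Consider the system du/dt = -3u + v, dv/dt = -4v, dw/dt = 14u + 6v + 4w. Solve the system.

Coefficient matrix A = [[-3, 1, 0], [0, -4, 0], [14, 6, 4]].
det(A - λI) = 0 gives eigenvalues λ = -3, -4, 4.
For λ=-3: eigenvector (1,0,-2).
For λ=-4: eigenvector (-1,1,1).
For λ=4: eigenvector (0,0,1).
General solution: C_1e^(-3t)(1,0,-2) + C_2e^(-4t)(-1,1,1) + C_3e^(4t)(0,0,1).

u(t) = C_1e^(-3t) - C_2e^(-4t), v(t) = C_2e^(-4t), w(t) = -2C_1e^(-3t) + C_2e^(-4t) + C_3e^(4t)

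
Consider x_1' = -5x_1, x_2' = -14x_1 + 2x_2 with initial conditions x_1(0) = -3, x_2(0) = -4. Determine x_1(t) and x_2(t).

x_1(t) = -3e^(-5t), x_2(t) = 2e^(2t) - 6e^(-5t)

Coefficient matrix A = [[-5, 0], [-14, 2]].
Characteristic polynomial det(A - λI) = λ^2 + 3λ - 10 = 0.
Eigenvalues λ = 2, -5.
For λ=2: (A-λI) row 1 is [-7, 0], so an eigenvector is (0, -1).
For λ=-5: (A-λI) row 2 is [-14, 7], so an eigenvector is (1, 2).
General solution: K_1e^(2t)(0,-1) + K_2e^(-5t)(1,2).
Applying x_1(0)=-3, x_2(0)=-4 gives K_1=-2, K_2=-3.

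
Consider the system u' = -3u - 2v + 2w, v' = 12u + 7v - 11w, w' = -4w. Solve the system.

Coefficient matrix A = [[-3, -2, 2], [12, 7, -11], [0, 0, -4]].
det(A - λI) = 0 gives eigenvalues λ = 1, 3, -4.
For λ=1: eigenvector (1,-2,0).
For λ=3: eigenvector (-1,3,0).
For λ=-4: eigenvector (0,1,1).
General solution: C_1e^(t)(1,-2,0) + C_2e^(3t)(-1,3,0) + C_3e^(-4t)(0,1,1).

u(t) = C_1e^(t) - C_2e^(3t), v(t) = -2C_1e^(t) + 3C_2e^(3t) + C_3e^(-4t), w(t) = C_3e^(-4t)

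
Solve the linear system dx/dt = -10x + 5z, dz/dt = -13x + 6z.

x(t) = c_1e^(-2t)sin(t) - 2c_1e^(-2t)cos(t) - 2c_2e^(-2t)sin(t) - c_2e^(-2t)cos(t), z(t) = 2c_1e^(-2t)sin(t) - 3c_1e^(-2t)cos(t) - 3c_2e^(-2t)sin(t) - 2c_2e^(-2t)cos(t)

Coefficient matrix A = [[-10, 5], [-13, 6]].
Characteristic polynomial det(A - λI) = λ^2 + 4λ + 5 = 0.
Eigenvalues λ = -2 ± i (complex conjugate pair).
For λ=-2+i: an eigenvector is (-2,-3) - i(1,2) = (-2 - i, -3 - 2i).
A real fundamental pair from Re and Im of e^((-2+i)t)v: X_1 = e^(-2t)(cos(t)·(-2,-3) + sin(t)·(1,2)), X_2 = e^(-2t)(sin(t)·(-2,-3) - cos(t)·(1,2)).
General solution: c_1X_1 + c_2X_2.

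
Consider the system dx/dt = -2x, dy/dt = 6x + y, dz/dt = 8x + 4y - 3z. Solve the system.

x(t) = c_1e^(-2t), y(t) = -2c_1e^(-2t) + c_2e^(t), z(t) = c_2e^(t) + c_3e^(-3t)

Coefficient matrix A = [[-2, 0, 0], [6, 1, 0], [8, 4, -3]].
det(A - λI) = 0 gives eigenvalues λ = -2, 1, -3.
For λ=-2: eigenvector (1,-2,0).
For λ=1: eigenvector (0,1,1).
For λ=-3: eigenvector (0,0,1).
General solution: c_1e^(-2t)(1,-2,0) + c_2e^(t)(0,1,1) + c_3e^(-3t)(0,0,1).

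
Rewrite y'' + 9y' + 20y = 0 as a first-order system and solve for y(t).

Let x_1 = y, x_2 = y'. Then x_1' = x_2 and x_2' = -20x_1 - 9x_2.
A = [[0,1],[-20,-9]]; det(A-λI) = λ^2 + 9λ + 20.
Eigenvalues λ = -5, -4 with eigenvectors (1,-5), (1,-4).

y(t) = K_1e^(-5t) + K_2e^(-4t)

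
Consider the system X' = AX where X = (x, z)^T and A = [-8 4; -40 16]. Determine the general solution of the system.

x(t) = K_1e^(4t)sin(4t) - K_2e^(4t)cos(4t), z(t) = 3K_1e^(4t)sin(4t) + K_1e^(4t)cos(4t) + K_2e^(4t)sin(4t) - 3K_2e^(4t)cos(4t)

Coefficient matrix A = [[-8, 4], [-40, 16]].
Characteristic polynomial det(A - λI) = λ^2 - 8λ + 32 = 0.
Eigenvalues λ = 4 ± 4i (complex conjugate pair).
For λ=4+4i: an eigenvector is (0,1) - i(1,3) = (0 - i, 1 - 3i).
A real fundamental pair from Re and Im of e^((4+4i)t)v: X_1 = e^(4t)(cos(4t)·(0,1) + sin(4t)·(1,3)), X_2 = e^(4t)(sin(4t)·(0,1) - cos(4t)·(1,3)).
General solution: K_1X_1 + K_2X_2.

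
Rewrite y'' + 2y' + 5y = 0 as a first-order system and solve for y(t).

y(t) = c_1e^(-t)cos(2t) + c_2e^(-t)sin(2t)

Let x_1 = y, x_2 = y'. Then x_1' = x_2 and x_2' = -5x_1 - 2x_2.
A = [[0,1],[-5,-2]]; det(A-λI) = λ^2 + 2λ + 5.
Eigenvalues λ = -1 ± 2i.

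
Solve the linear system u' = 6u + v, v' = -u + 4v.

u(t) = C_1e^(5t) + C_2te^(5t) - 2C_2e^(5t), v(t) = -C_1e^(5t) - C_2te^(5t) + 3C_2e^(5t)

Coefficient matrix A = [[6, 1], [-1, 4]].
Characteristic polynomial det(A - λI) = λ^2 - 10λ + 25 = 0.
Single eigenvalue λ = 5 with algebraic multiplicity 2.
Eigenvector v = (1,-1); generalized eigenvector w with (A-λI)w=v is (-2,3).
General solution: e^(5t)[C_1·v + C_2·(t·v + w)].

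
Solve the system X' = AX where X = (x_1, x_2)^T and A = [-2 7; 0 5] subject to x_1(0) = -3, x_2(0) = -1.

x_1(t) = -e^(5t) - 2e^(-2t), x_2(t) = -e^(5t)

Coefficient matrix A = [[-2, 7], [0, 5]].
Characteristic polynomial det(A - λI) = λ^2 - 3λ - 10 = 0.
Eigenvalues λ = -2, 5.
For λ=-2: (A-λI) row 1 is [0, 7], so an eigenvector is (1, 0).
For λ=5: (A-λI) row 1 is [-7, 7], so an eigenvector is (-1, -1).
General solution: c_1e^(-2t)(1,0) + c_2e^(5t)(-1,-1).
Applying x_1(0)=-3, x_2(0)=-1 gives c_1=-2, c_2=1.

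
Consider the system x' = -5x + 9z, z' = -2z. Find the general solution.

Coefficient matrix A = [[-5, 9], [0, -2]].
Characteristic polynomial det(A - λI) = λ^2 + 7λ + 10 = 0.
Eigenvalues λ = -5, -2.
For λ=-5: (A-λI) row 1 is [0, 9], so an eigenvector is (-1, 0).
For λ=-2: (A-λI) row 1 is [-3, 9], so an eigenvector is (-3, -1).
General solution: c_1e^(-5t)(-1,0) + c_2e^(-2t)(-3,-1).

x(t) = -c_1e^(-5t) - 3c_2e^(-2t), z(t) = -c_2e^(-2t)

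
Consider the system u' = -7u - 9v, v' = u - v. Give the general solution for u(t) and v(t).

u(t) = 3K_1e^(-4t) + 3K_2te^(-4t) - K_2e^(-4t), v(t) = -K_1e^(-4t) - K_2te^(-4t)

Coefficient matrix A = [[-7, -9], [1, -1]].
Characteristic polynomial det(A - λI) = λ^2 + 8λ + 16 = 0.
Single eigenvalue λ = -4 with algebraic multiplicity 2.
Eigenvector v = (3,-1); generalized eigenvector w with (A-λI)w=v is (-1,0).
General solution: e^(-4t)[K_1·v + K_2·(t·v + w)].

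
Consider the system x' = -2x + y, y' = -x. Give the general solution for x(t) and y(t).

Coefficient matrix A = [[-2, 1], [-1, 0]].
Characteristic polynomial det(A - λI) = λ^2 + 2λ + 1 = 0.
Single eigenvalue λ = -1 with algebraic multiplicity 2.
Eigenvector v = (-1,-1); generalized eigenvector w with (A-λI)w=v is (2,1).
General solution: e^(-t)[K_1·v + K_2·(t·v + w)].

x(t) = -K_1e^(-t) - K_2te^(-t) + 2K_2e^(-t), y(t) = -K_1e^(-t) - K_2te^(-t) + K_2e^(-t)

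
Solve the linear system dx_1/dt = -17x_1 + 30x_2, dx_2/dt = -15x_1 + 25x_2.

x_1(t) = -K_1e^(4t)sin(3t) + 3K_1e^(4t)cos(3t) + 3K_2e^(4t)sin(3t) + K_2e^(4t)cos(3t), x_2(t) = -K_1e^(4t)sin(3t) + 2K_1e^(4t)cos(3t) + 2K_2e^(4t)sin(3t) + K_2e^(4t)cos(3t)

Coefficient matrix A = [[-17, 30], [-15, 25]].
Characteristic polynomial det(A - λI) = λ^2 - 8λ + 25 = 0.
Eigenvalues λ = 4 ± 3i (complex conjugate pair).
For λ=4+3i: an eigenvector is (3,2) - i(-1,-1) = (3 + i, 2 + i).
A real fundamental pair from Re and Im of e^((4+3i)t)v: X_1 = e^(4t)(cos(3t)·(3,2) + sin(3t)·(-1,-1)), X_2 = e^(4t)(sin(3t)·(3,2) - cos(3t)·(-1,-1)).
General solution: K_1X_1 + K_2X_2.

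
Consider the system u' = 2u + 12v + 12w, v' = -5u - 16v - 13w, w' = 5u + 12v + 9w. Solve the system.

u(t) = C_1e^(2t) - 2C_2e^(-4t), v(t) = -C_1e^(2t) + 3C_2e^(-4t) - C_3e^(-3t), w(t) = C_1e^(2t) - 2C_2e^(-4t) + C_3e^(-3t)

Coefficient matrix A = [[2, 12, 12], [-5, -16, -13], [5, 12, 9]].
det(A - λI) = 0 gives eigenvalues λ = 2, -4, -3.
For λ=2: eigenvector (1,-1,1).
For λ=-4: eigenvector (-2,3,-2).
For λ=-3: eigenvector (0,-1,1).
General solution: C_1e^(2t)(1,-1,1) + C_2e^(-4t)(-2,3,-2) + C_3e^(-3t)(0,-1,1).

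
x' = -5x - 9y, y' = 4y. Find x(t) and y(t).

Coefficient matrix A = [[-5, -9], [0, 4]].
Characteristic polynomial det(A - λI) = λ^2 + λ - 20 = 0.
Eigenvalues λ = 4, -5.
For λ=4: (A-λI) row 1 is [-9, -9], so an eigenvector is (-1, 1).
For λ=-5: (A-λI) row 1 is [0, -9], so an eigenvector is (-1, 0).
General solution: K_1e^(4t)(-1,1) + K_2e^(-5t)(-1,0).

x(t) = -K_1e^(4t) - K_2e^(-5t), y(t) = K_1e^(4t)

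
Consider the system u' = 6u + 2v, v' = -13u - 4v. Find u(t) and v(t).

Coefficient matrix A = [[6, 2], [-13, -4]].
Characteristic polynomial det(A - λI) = λ^2 - 2λ + 2 = 0.
Eigenvalues λ = 1 ± i (complex conjugate pair).
For λ=1+i: an eigenvector is (1,-3) - i(-1,2) = (1 + i, -3 - 2i).
A real fundamental pair from Re and Im of e^((1+i)t)v: X_1 = e^(t)(cos(t)·(1,-3) + sin(t)·(-1,2)), X_2 = e^(t)(sin(t)·(1,-3) - cos(t)·(-1,2)).
General solution: c_1X_1 + c_2X_2.

u(t) = -c_1e^(t)sin(t) + c_1e^(t)cos(t) + c_2e^(t)sin(t) + c_2e^(t)cos(t), v(t) = 2c_1e^(t)sin(t) - 3c_1e^(t)cos(t) - 3c_2e^(t)sin(t) - 2c_2e^(t)cos(t)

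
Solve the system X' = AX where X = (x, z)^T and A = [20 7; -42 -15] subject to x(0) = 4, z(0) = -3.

Coefficient matrix A = [[20, 7], [-42, -15]].
Characteristic polynomial det(A - λI) = λ^2 - 5λ - 6 = 0.
Eigenvalues λ = -1, 6.
For λ=-1: (A-λI) row 1 is [21, 7], so an eigenvector is (-1, 3).
For λ=6: (A-λI) row 1 is [14, 7], so an eigenvector is (-1, 2).
General solution: c_1e^(-t)(-1,3) + c_2e^(6t)(-1,2).
Applying x(0)=4, z(0)=-3 gives c_1=5, c_2=-9.

x(t) = 9e^(6t) - 5e^(-t), z(t) = -18e^(6t) + 15e^(-t)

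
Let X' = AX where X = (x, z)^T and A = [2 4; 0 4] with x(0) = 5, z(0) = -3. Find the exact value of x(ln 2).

A = [[2,4],[0,4]]; eigenvalues λ = 2, 4.
Eigenvectors: (-1,0) for λ=2, (-2,-1) for λ=4.
From the initial condition, c_1 = -11, c_2 = 3.
x(ln 2) = (-11)(2^2)(-1) + (3)(2^4)(-2) = -52.

-52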